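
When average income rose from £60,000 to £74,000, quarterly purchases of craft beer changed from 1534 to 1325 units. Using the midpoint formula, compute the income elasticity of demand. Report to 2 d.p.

ΔQ = -209, ΔI = 14000. Midpoints: Ī = 67,000, Q̄ = 1429.5.
ε_I = (ΔQ/ΔI)(Ī/Q̄) = (-209/14000)(67000/1429.5).
ε_I < 0, so the good is inferior.

-0.70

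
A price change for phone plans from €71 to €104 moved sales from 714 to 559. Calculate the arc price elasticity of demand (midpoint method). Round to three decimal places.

ΔQ = 559 − 714 = -155; ΔP = 104 − 71 = 33.
Midpoints: P̄ = 87.50, Q̄ = 636.5.
ε = (ΔQ/ΔP)(P̄/Q̄) = (-155/33)(87.50/636.5).

-0.646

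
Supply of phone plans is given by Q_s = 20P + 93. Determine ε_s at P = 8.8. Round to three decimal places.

At P = 8.8, Q_s = 269.
dQ_s/dP = 20.
ε_s = (dQ_s/dP)(P/Q_s) = (20)(8.8/269).

0.654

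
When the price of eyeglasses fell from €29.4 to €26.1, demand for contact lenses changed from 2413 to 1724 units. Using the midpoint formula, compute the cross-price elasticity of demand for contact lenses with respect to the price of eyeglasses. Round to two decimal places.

2.80

ΔQ_x = 1724 − 2413 = -689; ΔP_y = 26.1 − 29.4 = -3.3.
Midpoints: P̄_y = 27.75, Q̄_x = 2068.5.
ε_xy = (ΔQ_x/ΔP_y)(P̄_y/Q̄_x) = (-689/-3.3)(27.75/2068.5).
ε_xy > 0, so the goods are substitutes.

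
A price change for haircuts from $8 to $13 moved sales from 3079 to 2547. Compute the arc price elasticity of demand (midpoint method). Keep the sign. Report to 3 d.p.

-0.397

ΔQ = 2547 − 3079 = -532; ΔP = 13 − 8 = 5.
Midpoints: P̄ = 10.50, Q̄ = 2813.0.
ε = (ΔQ/ΔP)(P̄/Q̄) = (-532/5)(10.50/2813.0).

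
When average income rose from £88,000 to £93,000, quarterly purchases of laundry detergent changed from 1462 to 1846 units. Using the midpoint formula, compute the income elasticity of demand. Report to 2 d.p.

4.20

ΔQ = 384, ΔI = 5000. Midpoints: Ī = 90,500, Q̄ = 1654.0.
ε_I = (ΔQ/ΔI)(Ī/Q̄) = (384/5000)(90500/1654.0).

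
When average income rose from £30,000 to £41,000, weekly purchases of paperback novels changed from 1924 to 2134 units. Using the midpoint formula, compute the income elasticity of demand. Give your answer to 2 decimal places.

0.33

ΔQ = 210, ΔI = 11000. Midpoints: Ī = 35,500, Q̄ = 2029.0.
ε_I = (ΔQ/ΔI)(Ī/Q̄) = (210/11000)(35500/2029.0).
ε_I > 0, so the good is normal.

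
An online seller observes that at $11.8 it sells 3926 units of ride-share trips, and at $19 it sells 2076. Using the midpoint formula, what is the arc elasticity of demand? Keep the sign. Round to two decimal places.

ΔQ = 2076 − 3926 = -1850; ΔP = 19 − 11.8 = 7.2.
Midpoints: P̄ = 15.40, Q̄ = 3001.0.
ε = (ΔQ/ΔP)(P̄/Q̄) = (-1850/7.2)(15.40/3001.0).

-1.32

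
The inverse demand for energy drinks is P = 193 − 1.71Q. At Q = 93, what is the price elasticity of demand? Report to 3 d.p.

At Q = 93, P = 193 − 1.71(93) = 33.97.
dP/dQ = −1.71, so dQ/dP = 1/(−1.71) = -0.585.
ε = (dQ/dP)(P/Q) = (-0.585)(33.97/93).

-0.214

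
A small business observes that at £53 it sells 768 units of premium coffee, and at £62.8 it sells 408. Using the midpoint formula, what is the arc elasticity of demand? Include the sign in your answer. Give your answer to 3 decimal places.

ΔQ = 408 − 768 = -360; ΔP = 62.8 − 53 = 9.8.
Midpoints: P̄ = 57.90, Q̄ = 588.0.
ε = (ΔQ/ΔP)(P̄/Q̄) = (-360/9.8)(57.90/588.0).

-3.617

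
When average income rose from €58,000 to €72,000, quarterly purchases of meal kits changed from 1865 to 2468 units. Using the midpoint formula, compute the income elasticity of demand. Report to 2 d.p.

ΔQ = 603, ΔI = 14000. Midpoints: Ī = 65,000, Q̄ = 2166.5.
ε_I = (ΔQ/ΔI)(Ī/Q̄) = (603/14000)(65000/2166.5).

1.29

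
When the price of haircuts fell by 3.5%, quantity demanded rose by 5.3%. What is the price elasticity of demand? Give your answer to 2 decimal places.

ε = %ΔQ / %ΔP = (5.3)/(-3.5) = -1.514.

-1.51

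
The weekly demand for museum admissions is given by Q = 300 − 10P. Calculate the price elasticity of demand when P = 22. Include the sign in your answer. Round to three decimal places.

-2.750

At P = 22, Q = 80.
dQ/dP = −10.
ε = (dQ/dP)(P/Q) = (-10)(22/80).
|ε| > 1, so demand is elastic at this price.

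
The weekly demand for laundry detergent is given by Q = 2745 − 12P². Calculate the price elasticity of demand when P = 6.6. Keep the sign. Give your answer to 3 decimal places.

-0.470

At P = 6.6, Q = 2222.280.
dQ/dP = −24P = -158.400.
ε = (dQ/dP)(P/Q) = (-158.400)(6.6/2222.280).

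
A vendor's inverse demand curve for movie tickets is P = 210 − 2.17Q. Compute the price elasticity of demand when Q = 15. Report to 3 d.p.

-5.452

At Q = 15, P = 210 − 2.17(15) = 177.45.
dP/dQ = −2.17, so dQ/dP = 1/(−2.17) = -0.461.
ε = (dQ/dP)(P/Q) = (-0.461)(177.45/15).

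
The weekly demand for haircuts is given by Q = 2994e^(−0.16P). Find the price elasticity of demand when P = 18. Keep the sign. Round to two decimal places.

-2.88

At P = 18, Q = 168.067.
dQ/dP = −0.16·2994e^(−0.16P) = −0.16Q = -26.891.
ε = (dQ/dP)(P/Q) = (-26.891)(18/168.067).
|ε| > 1, so demand is elastic at this price.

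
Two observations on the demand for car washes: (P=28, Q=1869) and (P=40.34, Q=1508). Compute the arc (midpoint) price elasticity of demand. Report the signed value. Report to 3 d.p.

ΔQ = 1508 − 1869 = -361; ΔP = 40.34 − 28 = 12.34.
Midpoints: P̄ = 34.17, Q̄ = 1688.5.
ε = (ΔQ/ΔP)(P̄/Q̄) = (-361/12.34)(34.17/1688.5).

-0.592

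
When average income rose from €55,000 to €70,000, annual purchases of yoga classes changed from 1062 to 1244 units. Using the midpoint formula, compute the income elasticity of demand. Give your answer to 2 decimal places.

0.66

ΔQ = 182, ΔI = 15000. Midpoints: Ī = 62,500, Q̄ = 1153.0.
ε_I = (ΔQ/ΔI)(Ī/Q̄) = (182/15000)(62500/1153.0).
ε_I > 0, so the good is normal.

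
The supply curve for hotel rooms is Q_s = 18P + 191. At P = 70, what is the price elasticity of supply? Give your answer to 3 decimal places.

0.868

At P = 70, Q_s = 1451.
dQ_s/dP = 18.
ε_s = (dQ_s/dP)(P/Q_s) = (18)(70/1451).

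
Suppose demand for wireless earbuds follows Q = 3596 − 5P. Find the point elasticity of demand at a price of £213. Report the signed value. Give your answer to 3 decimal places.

At P = 213, Q = 2531.
dQ/dP = −5.
ε = (dQ/dP)(P/Q) = (-5)(213/2531).
|ε| < 1, so demand is inelastic at this price.

-0.421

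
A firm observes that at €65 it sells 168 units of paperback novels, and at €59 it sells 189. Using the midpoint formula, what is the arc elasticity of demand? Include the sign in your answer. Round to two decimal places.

-1.22

ΔQ = 189 − 168 = 21; ΔP = 59 − 65 = -6.
Midpoints: P̄ = 62.00, Q̄ = 178.5.
ε = (ΔQ/ΔP)(P̄/Q̄) = (21/-6)(62.00/178.5).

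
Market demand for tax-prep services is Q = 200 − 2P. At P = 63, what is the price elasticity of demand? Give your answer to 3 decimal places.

At P = 63, Q = 74.
dQ/dP = −2.
ε = (dQ/dP)(P/Q) = (-2)(63/74).

-1.703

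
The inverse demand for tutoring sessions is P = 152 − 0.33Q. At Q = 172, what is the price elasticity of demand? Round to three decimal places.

At Q = 172, P = 152 − 0.33(172) = 95.24.
dP/dQ = −0.33, so dQ/dP = 1/(−0.33) = -3.030.
ε = (dQ/dP)(P/Q) = (-3.030)(95.24/172).

-1.678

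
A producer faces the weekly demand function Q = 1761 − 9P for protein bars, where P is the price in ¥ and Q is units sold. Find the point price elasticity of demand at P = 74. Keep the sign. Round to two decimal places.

At P = 74, Q = 1095.
dQ/dP = −9.
ε = (dQ/dP)(P/Q) = (-9)(74/1095).

-0.61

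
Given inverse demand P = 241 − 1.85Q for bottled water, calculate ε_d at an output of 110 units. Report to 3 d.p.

At Q = 110, P = 241 − 1.85(110) = 37.50.
dP/dQ = −1.85, so dQ/dP = 1/(−1.85) = -0.541.
ε = (dQ/dP)(P/Q) = (-0.541)(37.50/110).

-0.184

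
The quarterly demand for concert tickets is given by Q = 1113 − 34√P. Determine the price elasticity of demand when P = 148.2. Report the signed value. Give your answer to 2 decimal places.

At P = 148.2, Q = 699.093.
dQ/dP = −34/(2√P) = -1.396.
ε = (dQ/dP)(P/Q) = (-1.396)(148.2/699.093).
|ε| < 1, so demand is inelastic at this price.

-0.30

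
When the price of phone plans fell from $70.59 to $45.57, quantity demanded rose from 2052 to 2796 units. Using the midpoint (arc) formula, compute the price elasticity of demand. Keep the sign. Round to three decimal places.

-0.712

ΔQ = 2796 − 2052 = 744; ΔP = 45.57 − 70.59 = -25.02.
Midpoints: P̄ = 58.08, Q̄ = 2424.0.
ε = (ΔQ/ΔP)(P̄/Q̄) = (744/-25.02)(58.08/2424.0).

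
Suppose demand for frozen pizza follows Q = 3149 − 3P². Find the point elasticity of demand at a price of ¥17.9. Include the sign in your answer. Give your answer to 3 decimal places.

-0.879

At P = 17.9, Q = 2187.770.
dQ/dP = −6P = -107.400.
ε = (dQ/dP)(P/Q) = (-107.400)(17.9/2187.770).
|ε| < 1, so demand is inelastic at this price.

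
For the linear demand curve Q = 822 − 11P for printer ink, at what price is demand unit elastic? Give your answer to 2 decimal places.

For linear demand Q = a − bP, ε = −bP/(a − bP). |ε| = 1 when bP = a − bP, i.e. P = a/(2b).
P = 822/(2·11) = 822/22 = 37.3636.

37.36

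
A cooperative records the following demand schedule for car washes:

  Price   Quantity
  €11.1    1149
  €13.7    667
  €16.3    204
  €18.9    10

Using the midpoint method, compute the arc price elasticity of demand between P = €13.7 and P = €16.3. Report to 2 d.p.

At P = 13.7, Q = 667; at P = 16.3, Q = 204.
ΔQ = -463, ΔP = 2.6. Midpoints: P̄ = 15.00, Q̄ = 435.5.
ε = (ΔQ/ΔP)(P̄/Q̄) = (-463/2.6)(15.00/435.5).

-6.13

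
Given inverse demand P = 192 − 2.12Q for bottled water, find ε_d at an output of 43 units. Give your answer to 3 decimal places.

At Q = 43, P = 192 − 2.12(43) = 100.84.
dP/dQ = −2.12, so dQ/dP = 1/(−2.12) = -0.472.
ε = (dQ/dP)(P/Q) = (-0.472)(100.84/43).

-1.106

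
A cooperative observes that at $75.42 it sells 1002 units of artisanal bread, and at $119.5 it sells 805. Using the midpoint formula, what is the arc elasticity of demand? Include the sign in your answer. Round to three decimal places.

ΔQ = 805 − 1002 = -197; ΔP = 119.5 − 75.42 = 44.08.
Midpoints: P̄ = 97.46, Q̄ = 903.5.
ε = (ΔQ/ΔP)(P̄/Q̄) = (-197/44.08)(97.46/903.5).

-0.482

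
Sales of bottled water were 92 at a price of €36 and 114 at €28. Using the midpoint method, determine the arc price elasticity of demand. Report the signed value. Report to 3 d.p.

-0.854

ΔQ = 114 − 92 = 22; ΔP = 28 − 36 = -8.
Midpoints: P̄ = 32.00, Q̄ = 103.0.
ε = (ΔQ/ΔP)(P̄/Q̄) = (22/-8)(32.00/103.0).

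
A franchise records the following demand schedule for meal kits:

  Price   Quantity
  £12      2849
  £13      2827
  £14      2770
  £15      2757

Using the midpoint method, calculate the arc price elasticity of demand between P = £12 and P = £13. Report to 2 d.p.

-0.10

At P = 12, Q = 2849; at P = 13, Q = 2827.
ΔQ = -22, ΔP = 1. Midpoints: P̄ = 12.50, Q̄ = 2838.0.
ε = (ΔQ/ΔP)(P̄/Q̄) = (-22/1)(12.50/2838.0).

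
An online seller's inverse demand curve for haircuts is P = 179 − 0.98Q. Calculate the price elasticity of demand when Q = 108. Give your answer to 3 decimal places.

At Q = 108, P = 179 − 0.98(108) = 73.16.
dP/dQ = −0.98, so dQ/dP = 1/(−0.98) = -1.020.
ε = (dQ/dP)(P/Q) = (-1.020)(73.16/108).

-0.691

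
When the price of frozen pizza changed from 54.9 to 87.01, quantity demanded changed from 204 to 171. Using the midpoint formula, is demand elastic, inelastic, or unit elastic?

Arc ε ≈ -0.389.
|ε| = 0.39 < 1.

inelastic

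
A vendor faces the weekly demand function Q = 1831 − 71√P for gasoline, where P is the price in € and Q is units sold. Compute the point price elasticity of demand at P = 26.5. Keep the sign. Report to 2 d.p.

-0.12

At P = 26.5, Q = 1465.505.
dQ/dP = −71/(2√P) = -6.896.
ε = (dQ/dP)(P/Q) = (-6.896)(26.5/1465.505).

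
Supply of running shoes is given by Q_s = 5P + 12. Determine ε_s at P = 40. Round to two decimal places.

0.94

At P = 40, Q_s = 212.
dQ_s/dP = 5.
ε_s = (dQ_s/dP)(P/Q_s) = (5)(40/212).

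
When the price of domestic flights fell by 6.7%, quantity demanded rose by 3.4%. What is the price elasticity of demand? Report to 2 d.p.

-0.51

ε = %ΔQ / %ΔP = (3.4)/(-6.7) = -0.507.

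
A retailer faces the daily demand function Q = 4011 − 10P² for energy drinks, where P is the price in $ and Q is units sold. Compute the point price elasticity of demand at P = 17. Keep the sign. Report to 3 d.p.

At P = 17, Q = 1121.
dQ/dP = −20P = -340.
ε = (dQ/dP)(P/Q) = (-340)(17/1121).
|ε| > 1, so demand is elastic at this price.

-5.156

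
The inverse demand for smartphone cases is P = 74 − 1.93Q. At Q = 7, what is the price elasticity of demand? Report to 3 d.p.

At Q = 7, P = 74 − 1.93(7) = 60.49.
dP/dQ = −1.93, so dQ/dP = 1/(−1.93) = -0.518.
ε = (dQ/dP)(P/Q) = (-0.518)(60.49/7).

-4.477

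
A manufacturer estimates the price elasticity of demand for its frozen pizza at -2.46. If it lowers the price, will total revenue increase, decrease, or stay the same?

|ε| = 2.46 > 1, so demand is elastic. A price cut therefore raises total revenue.

increase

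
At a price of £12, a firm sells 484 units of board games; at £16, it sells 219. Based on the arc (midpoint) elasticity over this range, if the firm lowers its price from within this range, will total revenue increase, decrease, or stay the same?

Arc ε = (-265/4)(14.00/351.5) ≈ -2.639.
|ε| = 2.64 > 1, so demand is elastic. A price cut therefore raises total revenue.

increase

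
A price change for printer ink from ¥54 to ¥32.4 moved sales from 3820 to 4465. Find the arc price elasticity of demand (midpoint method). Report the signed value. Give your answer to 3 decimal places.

-0.311

ΔQ = 4465 − 3820 = 645; ΔP = 32.4 − 54 = -21.6.
Midpoints: P̄ = 43.20, Q̄ = 4142.5.
ε = (ΔQ/ΔP)(P̄/Q̄) = (645/-21.6)(43.20/4142.5).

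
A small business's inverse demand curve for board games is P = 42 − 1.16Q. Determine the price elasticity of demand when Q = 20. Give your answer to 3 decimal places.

At Q = 20, P = 42 − 1.16(20) = 18.80.
dP/dQ = −1.16, so dQ/dP = 1/(−1.16) = -0.862.
ε = (dQ/dP)(P/Q) = (-0.862)(18.80/20).

-0.810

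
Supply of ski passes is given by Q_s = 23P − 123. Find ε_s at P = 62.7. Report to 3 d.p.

At P = 62.7, Q_s = 1319.10.
dQ_s/dP = 23.
ε_s = (dQ_s/dP)(P/Q_s) = (23)(62.7/1319.10).

1.093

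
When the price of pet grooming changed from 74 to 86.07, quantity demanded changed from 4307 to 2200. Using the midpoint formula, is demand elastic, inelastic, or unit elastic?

elastic

Arc ε ≈ -4.294.
|ε| = 4.29 > 1.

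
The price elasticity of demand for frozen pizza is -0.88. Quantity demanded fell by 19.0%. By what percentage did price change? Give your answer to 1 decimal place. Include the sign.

%ΔP ≈ %ΔQ / ε = (-19.0%)/(-0.88) = 21.59%.

21.6%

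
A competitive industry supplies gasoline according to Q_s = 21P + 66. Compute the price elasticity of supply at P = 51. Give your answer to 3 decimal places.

At P = 51, Q_s = 1137.
dQ_s/dP = 21.
ε_s = (dQ_s/dP)(P/Q_s) = (21)(51/1137).

0.942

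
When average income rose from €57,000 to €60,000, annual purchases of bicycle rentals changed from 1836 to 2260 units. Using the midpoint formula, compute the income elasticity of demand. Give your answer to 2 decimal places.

4.04

ΔQ = 424, ΔI = 3000. Midpoints: Ī = 58,500, Q̄ = 2048.0.
ε_I = (ΔQ/ΔI)(Ī/Q̄) = (424/3000)(58500/2048.0).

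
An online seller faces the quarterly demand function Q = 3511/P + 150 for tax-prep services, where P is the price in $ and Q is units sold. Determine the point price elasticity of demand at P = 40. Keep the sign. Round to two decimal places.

At P = 40, Q = 237.775.
dQ/dP = −3511/P² = -2.194.
ε = (dQ/dP)(P/Q) = (-2.194)(40/237.775).
|ε| < 1, so demand is inelastic at this price.

-0.37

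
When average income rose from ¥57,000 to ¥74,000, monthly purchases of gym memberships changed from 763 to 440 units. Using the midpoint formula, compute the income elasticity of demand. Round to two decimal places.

-2.07

ΔQ = -323, ΔI = 17000. Midpoints: Ī = 65,500, Q̄ = 601.5.
ε_I = (ΔQ/ΔI)(Ī/Q̄) = (-323/17000)(65500/601.5).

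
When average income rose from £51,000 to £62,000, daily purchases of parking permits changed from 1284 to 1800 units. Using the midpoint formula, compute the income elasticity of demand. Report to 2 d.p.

1.72

ΔQ = 516, ΔI = 11000. Midpoints: Ī = 56,500, Q̄ = 1542.0.
ε_I = (ΔQ/ΔI)(Ī/Q̄) = (516/11000)(56500/1542.0).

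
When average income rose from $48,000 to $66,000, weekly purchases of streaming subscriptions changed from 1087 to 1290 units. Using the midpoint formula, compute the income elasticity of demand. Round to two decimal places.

0.54

ΔQ = 203, ΔI = 18000. Midpoints: Ī = 57,000, Q̄ = 1188.5.
ε_I = (ΔQ/ΔI)(Ī/Q̄) = (203/18000)(57000/1188.5).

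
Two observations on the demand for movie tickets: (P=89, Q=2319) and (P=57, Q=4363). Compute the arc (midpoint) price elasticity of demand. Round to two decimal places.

ΔQ = 4363 − 2319 = 2044; ΔP = 57 − 89 = -32.
Midpoints: P̄ = 73.00, Q̄ = 3341.0.
ε = (ΔQ/ΔP)(P̄/Q̄) = (2044/-32)(73.00/3341.0).

-1.40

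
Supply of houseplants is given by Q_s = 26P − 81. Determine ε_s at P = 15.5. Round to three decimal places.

At P = 15.5, Q_s = 322.
dQ_s/dP = 26.
ε_s = (dQ_s/dP)(P/Q_s) = (26)(15.5/322).

1.252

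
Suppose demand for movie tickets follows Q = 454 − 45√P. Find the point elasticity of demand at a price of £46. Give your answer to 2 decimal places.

At P = 46, Q = 148.795.
dQ/dP = −45/(2√P) = -3.317.
ε = (dQ/dP)(P/Q) = (-3.317)(46/148.795).
|ε| > 1, so demand is elastic at this price.

-1.03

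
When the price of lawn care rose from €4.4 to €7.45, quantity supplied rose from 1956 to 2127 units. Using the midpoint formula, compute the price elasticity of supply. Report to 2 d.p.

0.16

ΔQ = 2127 − 1956 = 171; ΔP = 7.45 − 4.4 = 3.05.
Midpoints: P̄ = 5.93, Q̄ = 2041.5.
ε_s = (ΔQ/ΔP)(P̄/Q̄) = (171/3.05)(5.93/2041.5).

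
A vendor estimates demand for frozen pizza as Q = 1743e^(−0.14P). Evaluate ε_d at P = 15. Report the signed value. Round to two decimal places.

At P = 15, Q = 213.442.
dQ/dP = −0.14·1743e^(−0.14P) = −0.14Q = -29.882.
ε = (dQ/dP)(P/Q) = (-29.882)(15/213.442).
|ε| > 1, so demand is elastic at this price.

-2.10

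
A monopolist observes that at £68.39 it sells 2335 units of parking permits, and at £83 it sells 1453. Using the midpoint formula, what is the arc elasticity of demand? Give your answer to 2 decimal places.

-2.41

ΔQ = 1453 − 2335 = -882; ΔP = 83 − 68.39 = 14.61.
Midpoints: P̄ = 75.69, Q̄ = 1894.0.
ε = (ΔQ/ΔP)(P̄/Q̄) = (-882/14.61)(75.69/1894.0).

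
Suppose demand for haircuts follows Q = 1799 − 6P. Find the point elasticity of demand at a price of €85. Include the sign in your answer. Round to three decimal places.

-0.396

At P = 85, Q = 1289.
dQ/dP = −6.
ε = (dQ/dP)(P/Q) = (-6)(85/1289).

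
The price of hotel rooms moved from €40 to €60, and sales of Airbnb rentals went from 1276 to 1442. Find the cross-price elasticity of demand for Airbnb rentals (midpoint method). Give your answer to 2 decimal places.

ΔQ_x = 1442 − 1276 = 166; ΔP_y = 60 − 40 = 20.
Midpoints: P̄_y = 50.00, Q̄_x = 1359.0.
ε_xy = (ΔQ_x/ΔP_y)(P̄_y/Q̄_x) = (166/20)(50.00/1359.0).

0.31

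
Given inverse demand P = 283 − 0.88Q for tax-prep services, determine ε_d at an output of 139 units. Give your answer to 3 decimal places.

-1.314

At Q = 139, P = 283 − 0.88(139) = 160.68.
dP/dQ = −0.88, so dQ/dP = 1/(−0.88) = -1.136.
ε = (dQ/dP)(P/Q) = (-1.136)(160.68/139).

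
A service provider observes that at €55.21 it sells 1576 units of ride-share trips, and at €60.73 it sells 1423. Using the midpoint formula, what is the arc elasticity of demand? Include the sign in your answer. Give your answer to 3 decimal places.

-1.072

ΔQ = 1423 − 1576 = -153; ΔP = 60.73 − 55.21 = 5.52.
Midpoints: P̄ = 57.97, Q̄ = 1499.5.
ε = (ΔQ/ΔP)(P̄/Q̄) = (-153/5.52)(57.97/1499.5).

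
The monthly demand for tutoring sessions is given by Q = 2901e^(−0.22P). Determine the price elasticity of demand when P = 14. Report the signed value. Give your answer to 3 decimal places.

-3.080

At P = 14, Q = 133.328.
dQ/dP = −0.22·2901e^(−0.22P) = −0.22Q = -29.332.
ε = (dQ/dP)(P/Q) = (-29.332)(14/133.328).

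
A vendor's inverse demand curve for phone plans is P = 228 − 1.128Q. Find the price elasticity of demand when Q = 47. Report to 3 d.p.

At Q = 47, P = 228 − 1.128(47) = 174.98.
dP/dQ = −1.128, so dQ/dP = 1/(−1.128) = -0.887.
ε = (dQ/dP)(P/Q) = (-0.887)(174.98/47).

-3.301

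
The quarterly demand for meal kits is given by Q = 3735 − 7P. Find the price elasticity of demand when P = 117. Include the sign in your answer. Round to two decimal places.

-0.28

At P = 117, Q = 2916.
dQ/dP = −7.
ε = (dQ/dP)(P/Q) = (-7)(117/2916).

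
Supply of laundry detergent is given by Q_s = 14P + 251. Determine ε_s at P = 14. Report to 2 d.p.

At P = 14, Q_s = 447.
dQ_s/dP = 14.
ε_s = (dQ_s/dP)(P/Q_s) = (14)(14/447).

0.44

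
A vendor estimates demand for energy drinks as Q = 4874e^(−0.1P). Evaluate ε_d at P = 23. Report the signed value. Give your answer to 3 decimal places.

At P = 23, Q = 488.662.
dQ/dP = −0.1·4874e^(−0.1P) = −0.1Q = -48.866.
ε = (dQ/dP)(P/Q) = (-48.866)(23/488.662).

-2.300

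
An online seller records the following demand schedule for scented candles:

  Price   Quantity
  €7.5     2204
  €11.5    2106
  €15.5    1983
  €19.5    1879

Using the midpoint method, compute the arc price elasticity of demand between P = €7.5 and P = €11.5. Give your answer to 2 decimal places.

At P = 7.5, Q = 2204; at P = 11.5, Q = 2106.
ΔQ = -98, ΔP = 4.0. Midpoints: P̄ = 9.50, Q̄ = 2155.0.
ε = (ΔQ/ΔP)(P̄/Q̄) = (-98/4.0)(9.50/2155.0).

-0.11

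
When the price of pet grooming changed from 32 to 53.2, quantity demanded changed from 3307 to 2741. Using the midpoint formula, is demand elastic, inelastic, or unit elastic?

inelastic

Arc ε ≈ -0.376.
|ε| = 0.38 < 1.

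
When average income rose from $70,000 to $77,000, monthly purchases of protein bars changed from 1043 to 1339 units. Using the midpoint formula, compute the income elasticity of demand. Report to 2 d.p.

ΔQ = 296, ΔI = 7000. Midpoints: Ī = 73,500, Q̄ = 1191.0.
ε_I = (ΔQ/ΔI)(Ī/Q̄) = (296/7000)(73500/1191.0).

2.61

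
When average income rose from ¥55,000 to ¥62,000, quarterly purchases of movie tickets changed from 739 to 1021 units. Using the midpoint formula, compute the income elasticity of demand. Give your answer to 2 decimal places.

ΔQ = 282, ΔI = 7000. Midpoints: Ī = 58,500, Q̄ = 880.0.
ε_I = (ΔQ/ΔI)(Ī/Q̄) = (282/7000)(58500/880.0).
ε_I > 0, so the good is normal.

2.68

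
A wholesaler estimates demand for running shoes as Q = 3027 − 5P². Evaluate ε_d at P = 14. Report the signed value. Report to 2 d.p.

-0.96

At P = 14, Q = 2047.
dQ/dP = −10P = -140.
ε = (dQ/dP)(P/Q) = (-140)(14/2047).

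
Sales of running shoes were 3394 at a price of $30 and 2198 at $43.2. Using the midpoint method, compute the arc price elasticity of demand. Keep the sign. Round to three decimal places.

ΔQ = 2198 − 3394 = -1196; ΔP = 43.2 − 30 = 13.2.
Midpoints: P̄ = 36.60, Q̄ = 2796.0.
ε = (ΔQ/ΔP)(P̄/Q̄) = (-1196/13.2)(36.60/2796.0).

-1.186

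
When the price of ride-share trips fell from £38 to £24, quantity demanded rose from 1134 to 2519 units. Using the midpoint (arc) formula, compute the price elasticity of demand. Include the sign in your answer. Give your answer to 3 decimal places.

ΔQ = 2519 − 1134 = 1385; ΔP = 24 − 38 = -14.
Midpoints: P̄ = 31.00, Q̄ = 1826.5.
ε = (ΔQ/ΔP)(P̄/Q̄) = (1385/-14)(31.00/1826.5).

-1.679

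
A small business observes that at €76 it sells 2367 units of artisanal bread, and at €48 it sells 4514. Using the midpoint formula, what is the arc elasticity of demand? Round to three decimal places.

ΔQ = 4514 − 2367 = 2147; ΔP = 48 − 76 = -28.
Midpoints: P̄ = 62.00, Q̄ = 3440.5.
ε = (ΔQ/ΔP)(P̄/Q̄) = (2147/-28)(62.00/3440.5).

-1.382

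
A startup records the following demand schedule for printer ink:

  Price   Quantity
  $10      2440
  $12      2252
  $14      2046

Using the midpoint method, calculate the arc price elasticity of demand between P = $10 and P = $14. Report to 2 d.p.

At P = 10, Q = 2440; at P = 14, Q = 2046.
ΔQ = -394, ΔP = 4. Midpoints: P̄ = 12.00, Q̄ = 2243.0.
ε = (ΔQ/ΔP)(P̄/Q̄) = (-394/4)(12.00/2243.0).

-0.53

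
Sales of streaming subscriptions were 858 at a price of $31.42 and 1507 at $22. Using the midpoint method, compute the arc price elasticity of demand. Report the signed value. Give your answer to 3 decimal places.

-1.556

ΔQ = 1507 − 858 = 649; ΔP = 22 − 31.42 = -9.42.
Midpoints: P̄ = 26.71, Q̄ = 1182.5.
ε = (ΔQ/ΔP)(P̄/Q̄) = (649/-9.42)(26.71/1182.5).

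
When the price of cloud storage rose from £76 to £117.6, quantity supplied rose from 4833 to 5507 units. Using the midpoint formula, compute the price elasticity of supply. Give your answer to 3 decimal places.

ΔQ = 5507 − 4833 = 674; ΔP = 117.6 − 76 = 41.6.
Midpoints: P̄ = 96.80, Q̄ = 5170.0.
ε_s = (ΔQ/ΔP)(P̄/Q̄) = (674/41.6)(96.80/5170.0).

0.303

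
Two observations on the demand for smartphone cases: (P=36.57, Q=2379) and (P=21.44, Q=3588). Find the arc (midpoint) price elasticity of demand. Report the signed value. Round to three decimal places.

ΔQ = 3588 − 2379 = 1209; ΔP = 21.44 − 36.57 = -15.13.
Midpoints: P̄ = 29.01, Q̄ = 2983.5.
ε = (ΔQ/ΔP)(P̄/Q̄) = (1209/-15.13)(29.01/2983.5).

-0.777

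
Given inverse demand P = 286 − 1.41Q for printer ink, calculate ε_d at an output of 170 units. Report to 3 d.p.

At Q = 170, P = 286 − 1.41(170) = 46.30.
dP/dQ = −1.41, so dQ/dP = 1/(−1.41) = -0.709.
ε = (dQ/dP)(P/Q) = (-0.709)(46.30/170).

-0.193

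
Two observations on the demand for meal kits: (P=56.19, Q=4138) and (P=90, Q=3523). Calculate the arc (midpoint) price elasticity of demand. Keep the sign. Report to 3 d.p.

ΔQ = 3523 − 4138 = -615; ΔP = 90 − 56.19 = 33.81.
Midpoints: P̄ = 73.09, Q̄ = 3830.5.
ε = (ΔQ/ΔP)(P̄/Q̄) = (-615/33.81)(73.09/3830.5).

-0.347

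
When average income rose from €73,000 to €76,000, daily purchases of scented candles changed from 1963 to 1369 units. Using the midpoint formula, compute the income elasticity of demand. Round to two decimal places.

ΔQ = -594, ΔI = 3000. Midpoints: Ī = 74,500, Q̄ = 1666.0.
ε_I = (ΔQ/ΔI)(Ī/Q̄) = (-594/3000)(74500/1666.0).

-8.85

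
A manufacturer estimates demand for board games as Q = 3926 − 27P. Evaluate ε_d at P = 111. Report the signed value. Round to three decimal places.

At P = 111, Q = 929.
dQ/dP = −27.
ε = (dQ/dP)(P/Q) = (-27)(111/929).
|ε| > 1, so demand is elastic at this price.

-3.226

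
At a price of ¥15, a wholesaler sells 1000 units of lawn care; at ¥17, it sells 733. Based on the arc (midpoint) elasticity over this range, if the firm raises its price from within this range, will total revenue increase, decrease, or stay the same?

Arc ε = (-267/2)(16.00/866.5) ≈ -2.465.
|ε| = 2.47 > 1, so demand is elastic. A price rise therefore reduces total revenue.

decrease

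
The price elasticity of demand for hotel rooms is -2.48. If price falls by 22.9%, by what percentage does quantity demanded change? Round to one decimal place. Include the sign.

%ΔQ ≈ ε × %ΔP = (-2.48)(-22.9%) = 56.79%.

56.8%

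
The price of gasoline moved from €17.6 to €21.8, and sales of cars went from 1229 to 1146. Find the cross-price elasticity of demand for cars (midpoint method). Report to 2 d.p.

-0.33

ΔQ_x = 1146 − 1229 = -83; ΔP_y = 21.8 − 17.6 = 4.2.
Midpoints: P̄_y = 19.70, Q̄_x = 1187.5.
ε_xy = (ΔQ_x/ΔP_y)(P̄_y/Q̄_x) = (-83/4.2)(19.70/1187.5).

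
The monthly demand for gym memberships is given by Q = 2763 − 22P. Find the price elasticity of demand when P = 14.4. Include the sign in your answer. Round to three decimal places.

At P = 14.4, Q = 2446.200.
dQ/dP = −22.
ε = (dQ/dP)(P/Q) = (-22)(14.4/2446.200).

-0.130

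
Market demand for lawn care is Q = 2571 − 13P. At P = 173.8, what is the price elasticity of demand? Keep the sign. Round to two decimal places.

-7.25

At P = 173.8, Q = 311.600.
dQ/dP = −13.
ε = (dQ/dP)(P/Q) = (-13)(173.8/311.600).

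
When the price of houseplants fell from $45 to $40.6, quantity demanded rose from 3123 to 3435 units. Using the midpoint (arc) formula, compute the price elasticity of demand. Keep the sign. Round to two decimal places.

-0.93

ΔQ = 3435 − 3123 = 312; ΔP = 40.6 − 45 = -4.4.
Midpoints: P̄ = 42.80, Q̄ = 3279.0.
ε = (ΔQ/ΔP)(P̄/Q̄) = (312/-4.4)(42.80/3279.0).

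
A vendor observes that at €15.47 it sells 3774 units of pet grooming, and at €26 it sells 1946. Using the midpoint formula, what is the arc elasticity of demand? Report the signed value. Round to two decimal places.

-1.26

ΔQ = 1946 − 3774 = -1828; ΔP = 26 − 15.47 = 10.53.
Midpoints: P̄ = 20.73, Q̄ = 2860.0.
ε = (ΔQ/ΔP)(P̄/Q̄) = (-1828/10.53)(20.73/2860.0).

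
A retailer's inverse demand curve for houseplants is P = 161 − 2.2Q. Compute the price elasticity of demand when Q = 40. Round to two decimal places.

-0.83

At Q = 40, P = 161 − 2.2(40) = 73.00.
dP/dQ = −2.2, so dQ/dP = 1/(−2.2) = -0.455.
ε = (dQ/dP)(P/Q) = (-0.455)(73.00/40).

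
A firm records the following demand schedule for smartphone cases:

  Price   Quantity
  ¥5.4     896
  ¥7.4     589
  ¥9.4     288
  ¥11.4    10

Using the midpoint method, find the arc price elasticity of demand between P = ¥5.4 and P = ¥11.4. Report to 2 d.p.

At P = 5.4, Q = 896; at P = 11.4, Q = 10.
ΔQ = -886, ΔP = 6.0. Midpoints: P̄ = 8.40, Q̄ = 453.0.
ε = (ΔQ/ΔP)(P̄/Q̄) = (-886/6.0)(8.40/453.0).

-2.74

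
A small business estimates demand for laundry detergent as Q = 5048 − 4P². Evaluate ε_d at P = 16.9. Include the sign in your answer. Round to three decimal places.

At P = 16.9, Q = 3905.560.
dQ/dP = −8P = -135.200.
ε = (dQ/dP)(P/Q) = (-135.200)(16.9/3905.560).
|ε| < 1, so demand is inelastic at this price.

-0.585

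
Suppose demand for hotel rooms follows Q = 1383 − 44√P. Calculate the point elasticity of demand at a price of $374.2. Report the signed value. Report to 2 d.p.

At P = 374.2, Q = 531.853.
dQ/dP = −44/(2√P) = -1.137.
ε = (dQ/dP)(P/Q) = (-1.137)(374.2/531.853).

-0.80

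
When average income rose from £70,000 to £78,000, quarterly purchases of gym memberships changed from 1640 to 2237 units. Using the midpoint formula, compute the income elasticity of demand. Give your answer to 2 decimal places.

2.85

ΔQ = 597, ΔI = 8000. Midpoints: Ī = 74,000, Q̄ = 1938.5.
ε_I = (ΔQ/ΔI)(Ī/Q̄) = (597/8000)(74000/1938.5).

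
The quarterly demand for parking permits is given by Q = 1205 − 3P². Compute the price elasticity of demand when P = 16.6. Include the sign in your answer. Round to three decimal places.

-4.370

At P = 16.6, Q = 378.320.
dQ/dP = −6P = -99.600.
ε = (dQ/dP)(P/Q) = (-99.600)(16.6/378.320).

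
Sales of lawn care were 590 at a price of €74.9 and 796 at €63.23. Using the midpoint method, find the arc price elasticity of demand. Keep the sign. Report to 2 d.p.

ΔQ = 796 − 590 = 206; ΔP = 63.23 − 74.9 = -11.67.
Midpoints: P̄ = 69.06, Q̄ = 693.0.
ε = (ΔQ/ΔP)(P̄/Q̄) = (206/-11.67)(69.06/693.0).

-1.76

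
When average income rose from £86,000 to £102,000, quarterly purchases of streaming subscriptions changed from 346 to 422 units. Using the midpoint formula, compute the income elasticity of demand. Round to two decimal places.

ΔQ = 76, ΔI = 16000. Midpoints: Ī = 94,000, Q̄ = 384.0.
ε_I = (ΔQ/ΔI)(Ī/Q̄) = (76/16000)(94000/384.0).
ε_I > 0, so the good is normal.

1.16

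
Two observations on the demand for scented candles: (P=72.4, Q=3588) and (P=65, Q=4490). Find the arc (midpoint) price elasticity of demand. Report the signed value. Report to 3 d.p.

ΔQ = 4490 − 3588 = 902; ΔP = 65 − 72.4 = -7.4.
Midpoints: P̄ = 68.70, Q̄ = 4039.0.
ε = (ΔQ/ΔP)(P̄/Q̄) = (902/-7.4)(68.70/4039.0).

-2.073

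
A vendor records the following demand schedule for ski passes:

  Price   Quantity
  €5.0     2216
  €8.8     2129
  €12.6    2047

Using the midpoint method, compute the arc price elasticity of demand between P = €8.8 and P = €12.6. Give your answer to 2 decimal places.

At P = 8.8, Q = 2129; at P = 12.6, Q = 2047.
ΔQ = -82, ΔP = 3.8. Midpoints: P̄ = 10.70, Q̄ = 2088.0.
ε = (ΔQ/ΔP)(P̄/Q̄) = (-82/3.8)(10.70/2088.0).

-0.11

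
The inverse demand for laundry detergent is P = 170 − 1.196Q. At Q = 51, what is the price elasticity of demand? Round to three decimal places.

-1.787

At Q = 51, P = 170 − 1.196(51) = 109.00.
dP/dQ = −1.196, so dQ/dP = 1/(−1.196) = -0.836.
ε = (dQ/dP)(P/Q) = (-0.836)(109.00/51).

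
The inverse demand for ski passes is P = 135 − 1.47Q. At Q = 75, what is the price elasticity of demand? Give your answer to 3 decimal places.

-0.224

At Q = 75, P = 135 − 1.47(75) = 24.75.
dP/dQ = −1.47, so dQ/dP = 1/(−1.47) = -0.680.
ε = (dQ/dP)(P/Q) = (-0.680)(24.75/75).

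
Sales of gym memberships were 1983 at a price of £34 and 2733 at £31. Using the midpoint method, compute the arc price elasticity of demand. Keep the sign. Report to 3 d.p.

ΔQ = 2733 − 1983 = 750; ΔP = 31 − 34 = -3.
Midpoints: P̄ = 32.50, Q̄ = 2358.0.
ε = (ΔQ/ΔP)(P̄/Q̄) = (750/-3)(32.50/2358.0).

-3.446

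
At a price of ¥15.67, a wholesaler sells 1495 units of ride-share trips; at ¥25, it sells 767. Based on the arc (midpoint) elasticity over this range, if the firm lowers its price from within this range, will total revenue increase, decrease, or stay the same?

increase

Arc ε = (-728/9.33)(20.34/1131.0) ≈ -1.403.
|ε| = 1.40 > 1, so demand is elastic. A price cut therefore raises total revenue.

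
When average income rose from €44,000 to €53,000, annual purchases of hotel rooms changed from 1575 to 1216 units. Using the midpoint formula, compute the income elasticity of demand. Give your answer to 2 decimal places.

ΔQ = -359, ΔI = 9000. Midpoints: Ī = 48,500, Q̄ = 1395.5.
ε_I = (ΔQ/ΔI)(Ī/Q̄) = (-359/9000)(48500/1395.5).
ε_I < 0, so the good is inferior.

-1.39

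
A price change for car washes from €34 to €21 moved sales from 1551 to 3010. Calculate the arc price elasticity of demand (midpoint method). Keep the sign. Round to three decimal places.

ΔQ = 3010 − 1551 = 1459; ΔP = 21 − 34 = -13.
Midpoints: P̄ = 27.50, Q̄ = 2280.5.
ε = (ΔQ/ΔP)(P̄/Q̄) = (1459/-13)(27.50/2280.5).

-1.353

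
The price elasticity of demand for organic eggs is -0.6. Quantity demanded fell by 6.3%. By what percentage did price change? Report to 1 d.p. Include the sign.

10.5%

%ΔP ≈ %ΔQ / ε = (-6.3%)/(-0.6) = 10.50%.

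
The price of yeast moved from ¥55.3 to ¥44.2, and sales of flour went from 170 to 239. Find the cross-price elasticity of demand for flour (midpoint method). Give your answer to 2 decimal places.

ΔQ_x = 239 − 170 = 69; ΔP_y = 44.2 − 55.3 = -11.1.
Midpoints: P̄_y = 49.75, Q̄_x = 204.5.
ε_xy = (ΔQ_x/ΔP_y)(P̄_y/Q̄_x) = (69/-11.1)(49.75/204.5).
ε_xy < 0, so the goods are complements.

-1.51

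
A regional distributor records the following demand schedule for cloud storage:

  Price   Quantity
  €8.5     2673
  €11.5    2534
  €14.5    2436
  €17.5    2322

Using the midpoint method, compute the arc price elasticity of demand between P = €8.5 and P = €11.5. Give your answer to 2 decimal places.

At P = 8.5, Q = 2673; at P = 11.5, Q = 2534.
ΔQ = -139, ΔP = 3.0. Midpoints: P̄ = 10.00, Q̄ = 2603.5.
ε = (ΔQ/ΔP)(P̄/Q̄) = (-139/3.0)(10.00/2603.5).

-0.18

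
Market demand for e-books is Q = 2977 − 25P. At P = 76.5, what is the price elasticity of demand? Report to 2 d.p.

-1.80

At P = 76.5, Q = 1064.500.
dQ/dP = −25.
ε = (dQ/dP)(P/Q) = (-25)(76.5/1064.500).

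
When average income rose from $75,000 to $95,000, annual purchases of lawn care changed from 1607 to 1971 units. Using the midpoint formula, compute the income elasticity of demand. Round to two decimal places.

0.86

ΔQ = 364, ΔI = 20000. Midpoints: Ī = 85,000, Q̄ = 1789.0.
ε_I = (ΔQ/ΔI)(Ī/Q̄) = (364/20000)(85000/1789.0).
ε_I > 0, so the good is normal.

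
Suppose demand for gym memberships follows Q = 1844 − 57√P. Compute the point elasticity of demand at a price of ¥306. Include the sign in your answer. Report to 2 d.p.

-0.59

At P = 306, Q = 846.907.
dQ/dP = −57/(2√P) = -1.629.
ε = (dQ/dP)(P/Q) = (-1.629)(306/846.907).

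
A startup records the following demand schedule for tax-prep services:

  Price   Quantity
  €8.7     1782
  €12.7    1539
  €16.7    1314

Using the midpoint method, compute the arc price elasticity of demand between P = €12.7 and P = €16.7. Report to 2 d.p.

-0.58

At P = 12.7, Q = 1539; at P = 16.7, Q = 1314.
ΔQ = -225, ΔP = 4.0. Midpoints: P̄ = 14.70, Q̄ = 1426.5.
ε = (ΔQ/ΔP)(P̄/Q̄) = (-225/4.0)(14.70/1426.5).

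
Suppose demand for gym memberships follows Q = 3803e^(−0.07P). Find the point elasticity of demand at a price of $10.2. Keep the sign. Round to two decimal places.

At P = 10.2, Q = 1862.259.
dQ/dP = −0.07·3803e^(−0.07P) = −0.07Q = -130.358.
ε = (dQ/dP)(P/Q) = (-130.358)(10.2/1862.259).
|ε| < 1, so demand is inelastic at this price.

-0.71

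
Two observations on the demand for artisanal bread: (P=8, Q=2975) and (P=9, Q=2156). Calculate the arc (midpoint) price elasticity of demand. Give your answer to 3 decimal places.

ΔQ = 2156 − 2975 = -819; ΔP = 9 − 8 = 1.
Midpoints: P̄ = 8.50, Q̄ = 2565.5.
ε = (ΔQ/ΔP)(P̄/Q̄) = (-819/1)(8.50/2565.5).

-2.714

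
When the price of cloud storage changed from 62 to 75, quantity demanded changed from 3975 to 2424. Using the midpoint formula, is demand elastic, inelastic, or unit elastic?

Arc ε ≈ -2.554.
|ε| = 2.55 > 1.

elastic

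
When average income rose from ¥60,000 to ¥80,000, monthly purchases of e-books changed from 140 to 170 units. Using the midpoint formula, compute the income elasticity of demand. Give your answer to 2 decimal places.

0.68

ΔQ = 30, ΔI = 20000. Midpoints: Ī = 70,000, Q̄ = 155.0.
ε_I = (ΔQ/ΔI)(Ī/Q̄) = (30/20000)(70000/155.0).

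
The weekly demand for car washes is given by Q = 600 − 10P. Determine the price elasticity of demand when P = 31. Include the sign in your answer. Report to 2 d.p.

At P = 31, Q = 290.
dQ/dP = −10.
ε = (dQ/dP)(P/Q) = (-10)(31/290).

-1.07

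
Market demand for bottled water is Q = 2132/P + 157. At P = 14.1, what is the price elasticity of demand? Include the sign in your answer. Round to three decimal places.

-0.491

At P = 14.1, Q = 308.206.
dQ/dP = −2132/P² = -10.724.
ε = (dQ/dP)(P/Q) = (-10.724)(14.1/308.206).
|ε| < 1, so demand is inelastic at this price.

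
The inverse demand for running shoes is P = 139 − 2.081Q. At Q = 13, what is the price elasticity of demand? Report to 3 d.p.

-4.138

At Q = 13, P = 139 − 2.081(13) = 111.95.
dP/dQ = −2.081, so dQ/dP = 1/(−2.081) = -0.481.
ε = (dQ/dP)(P/Q) = (-0.481)(111.95/13).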